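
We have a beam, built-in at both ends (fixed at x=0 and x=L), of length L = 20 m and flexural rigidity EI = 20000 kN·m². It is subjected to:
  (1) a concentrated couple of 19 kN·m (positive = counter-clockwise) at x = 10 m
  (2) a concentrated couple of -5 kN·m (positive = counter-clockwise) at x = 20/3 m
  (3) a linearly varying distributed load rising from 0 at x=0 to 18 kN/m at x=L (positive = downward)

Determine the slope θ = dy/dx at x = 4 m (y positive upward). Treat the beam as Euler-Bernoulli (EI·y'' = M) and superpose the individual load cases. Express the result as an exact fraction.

θ(4) = -4109/150000 rad

Load 1 — applied couple M₀=19 kN·m at a=10 m (b=L-a=10):
  θ_1 = (R_Ax²/2 - M_Ax)/EI  [x≤a] with R_A=57/40, M_A=19/4 = ((57/40)·4²/2 - (19/4)·4)/20000 = -19/50000 rad
Load 2 — applied couple M₀=-5 kN·m at a=20/3 m (b=L-a=40/3):
  θ_2 = (R_Ax²/2 - M_Ax)/EI  [x≤a] with R_A=-1/3, M_A=0 = ((-1/3)·4²/2 - 0·4)/20000 = -1/7500 rad
Load 3 — triangular load w₀=18 kN/m (0→w₀ over full span):
  θ_3 = -w₀(2x(L-x)(L-2x)(x+2L)+x²(L-x)²)/(120LEI) = -18·(2·4·(20-4)·(20-2·4)·(4+2·20)+4²·(20-4)²)/(120·20·20000) = -84/3125 rad
Superposition: θ = Σ θ_i = -4109/150000 rad ≈ -0.027393 rad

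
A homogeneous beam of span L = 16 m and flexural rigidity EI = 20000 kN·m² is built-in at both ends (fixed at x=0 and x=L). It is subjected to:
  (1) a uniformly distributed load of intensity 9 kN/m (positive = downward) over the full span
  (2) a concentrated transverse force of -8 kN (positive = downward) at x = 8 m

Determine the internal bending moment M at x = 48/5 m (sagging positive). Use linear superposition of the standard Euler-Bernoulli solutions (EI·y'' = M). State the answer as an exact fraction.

M(48/5) = 1872/25 kN·m

Load 1 — uniform load w=9 kN/m over full span:
  M_1 = wLx/2 - wL²/12 - wx²/2 = 9·16·(48/5)/2 - 9·16²/12 - 9·(48/5)²/2 = 2112/25 kN·m
Load 2 — point force P=-8 kN at a=8 m (b=L-a=8):
  M_2 = Pa²(a+3b)(L-x)/L³ - Pa²b/L²  [x>a] = (-8)·8²·(8+3·8)·(16-(48/5))/16³ - (-8)·8²·8/16² = -48/5 kN·m
Superposition: M = Σ M_i = 1872/25 kN·m ≈ 74.880000 kN·m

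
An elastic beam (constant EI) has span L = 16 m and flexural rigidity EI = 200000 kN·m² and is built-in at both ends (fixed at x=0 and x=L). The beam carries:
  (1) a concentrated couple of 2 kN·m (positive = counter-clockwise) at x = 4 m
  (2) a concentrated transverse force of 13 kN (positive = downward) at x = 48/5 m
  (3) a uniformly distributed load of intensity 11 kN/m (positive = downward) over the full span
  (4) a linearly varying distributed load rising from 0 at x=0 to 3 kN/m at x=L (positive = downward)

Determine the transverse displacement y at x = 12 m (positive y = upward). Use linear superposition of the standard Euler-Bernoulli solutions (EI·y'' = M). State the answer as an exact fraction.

Load 1 — applied couple M₀=2 kN·m at a=4 m (b=L-a=12):
  y_1 = (R_Ax³/6 - M_Ax²/2 - M₀(x-a)²/2)/EI  [x>a] with R_A=9/64, M_A=-3/8 = ((9/64)·12³/6 - (-3/8)·12²/2 - 2·(12-4)²/2)/200000 = 7/400000 m
Load 2 — point force P=13 kN at a=48/5 m (b=L-a=32/5):
  y_2 = -Pa²(L-x)²(3bL-(3b+a)(L-x))/(6L³EI)  [x>a] = -13·(48/5)²·(16-12)²·(3·(32/5)·16-(3·(32/5)+(48/5))·(16-12))/(6·16³·200000) = -117/156250 m
Load 3 — uniform load w=11 kN/m over full span:
  y_3 = -wx²(L-x)²/(24EI) = -11·12²·(16-12)²/(24·200000) = -33/6250 m
Load 4 — triangular load w₀=3 kN/m (0→w₀ over full span):
  y_4 = -w₀x²(L-x)²(x+2L)/(120LEI) = -3·12²·(16-12)²·(12+2·16)/(120·16·200000) = -99/125000 m
Superposition: y = Σ y_i = -68033/10000000 m ≈ -0.006803 m

y(12) = -68033/10000000 m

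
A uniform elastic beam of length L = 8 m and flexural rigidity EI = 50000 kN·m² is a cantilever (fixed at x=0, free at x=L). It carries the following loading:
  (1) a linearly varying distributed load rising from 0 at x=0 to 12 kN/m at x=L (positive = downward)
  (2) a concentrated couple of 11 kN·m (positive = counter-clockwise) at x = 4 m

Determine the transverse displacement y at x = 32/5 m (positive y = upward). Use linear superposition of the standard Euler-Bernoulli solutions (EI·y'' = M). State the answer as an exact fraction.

Load 1 — triangular load w₀=12 kN/m (0→w₀ over full span):
  y_1 = (w₀Lx³/12-w₀L²x²/6-w₀x⁵/(120L))/EI = (12·8·(32/5)³/12-12·8²·(32/5)²/6-12·(32/5)⁵/(120·8))/50000 = -3203072/48828125 m
Load 2 — applied couple M₀=11 kN·m at a=4 m (b=L-a=4):
  y_2 = M₀a(2x-a)/(2EI)  [x>a] = 11·4·(2·(32/5)-4)/(2·50000) = 121/31250 m
Superposition: y = Σ y_i = -6028019/97656250 m ≈ -0.061727 m

y(32/5) = -6028019/97656250 m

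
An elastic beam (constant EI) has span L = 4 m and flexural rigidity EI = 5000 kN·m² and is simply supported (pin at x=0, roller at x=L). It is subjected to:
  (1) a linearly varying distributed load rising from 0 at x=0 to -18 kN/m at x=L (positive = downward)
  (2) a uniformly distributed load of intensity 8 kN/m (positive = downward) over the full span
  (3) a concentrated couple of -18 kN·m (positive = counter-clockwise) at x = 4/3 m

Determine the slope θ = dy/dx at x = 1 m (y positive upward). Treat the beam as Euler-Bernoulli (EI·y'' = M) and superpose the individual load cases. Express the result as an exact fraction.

θ(1) = -1039/1200000 rad

Load 1 — triangular load w₀=-18 kN/m (0→w₀ over full span):
  θ_1 = -w₀(7L⁴-30L²x²+15x⁴)/(360LEI) = -(-18)·(7·4⁴-30·4²·1²+15·1⁴)/(360·4·5000) = 1327/400000 rad
Load 2 — uniform load w=8 kN/m over full span:
  θ_2 = -w(L³-6Lx²+4x³)/(24EI) = -8·(4³-6·4·1²+4·1³)/(24·5000) = -11/3750 rad
Load 3 — applied couple M₀=-18 kN·m at a=4/3 m (b=L-a=8/3):
  θ_3 = (M₀x²/(2L)+C₁)/EI  [x≤a] with C₁=M₀(3b²-L²)/(6L)=-4 = ((-18)·1²/(2·4)+(-4))/5000 = -1/800 rad
Superposition: θ = Σ θ_i = -1039/1200000 rad ≈ -0.000866 rad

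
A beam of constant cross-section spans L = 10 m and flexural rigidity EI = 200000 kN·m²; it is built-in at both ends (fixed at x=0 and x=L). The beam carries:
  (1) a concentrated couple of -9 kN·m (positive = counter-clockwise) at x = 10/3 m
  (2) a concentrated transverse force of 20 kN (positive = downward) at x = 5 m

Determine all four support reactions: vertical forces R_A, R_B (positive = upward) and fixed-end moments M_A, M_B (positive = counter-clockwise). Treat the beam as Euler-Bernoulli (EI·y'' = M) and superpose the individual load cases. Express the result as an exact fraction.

R_A = 44/5 kN, M_A = 25 kN·m, R_B = 56/5 kN, M_B = -28 kN·m

Load 1 — applied couple M₀=-9 kN·m at a=10/3 m (b=L-a=20/3):
  R_A = 6M₀ab/L³ = 6·(-9)·(10/3)·(20/3)/10³ = -6/5 kN
  M_A = M₀b(2a-b)/L² = (-9)·(20/3)·(2·(10/3)-(20/3))/10² = 0 kN·m
  R_B = -6M₀ab/L³ = -6·(-9)·(10/3)·(20/3)/10³ = 6/5 kN
  M_B = M₀a(2b-a)/L² = (-9)·(10/3)·(2·(20/3)-(10/3))/10² = -3 kN·m
Load 2 — point force P=20 kN at a=5 m (b=L-a=5):
  R_A = Pb²(3a+b)/L³ = 20·5²·(3·5+5)/10³ = 10 kN
  M_A = Pab²/L² = 20·5·5²/10² = 25 kN·m
  R_B = Pa²(a+3b)/L³ = 20·5²·(5+3·5)/10³ = 10 kN
  M_B = -Pa²b/L² = -20·5²·5/10² = -25 kN·m
Superposition: R_A = 44/5 kN, M_A = 25 kN·m, R_B = 56/5 kN, M_B = -28 kN·m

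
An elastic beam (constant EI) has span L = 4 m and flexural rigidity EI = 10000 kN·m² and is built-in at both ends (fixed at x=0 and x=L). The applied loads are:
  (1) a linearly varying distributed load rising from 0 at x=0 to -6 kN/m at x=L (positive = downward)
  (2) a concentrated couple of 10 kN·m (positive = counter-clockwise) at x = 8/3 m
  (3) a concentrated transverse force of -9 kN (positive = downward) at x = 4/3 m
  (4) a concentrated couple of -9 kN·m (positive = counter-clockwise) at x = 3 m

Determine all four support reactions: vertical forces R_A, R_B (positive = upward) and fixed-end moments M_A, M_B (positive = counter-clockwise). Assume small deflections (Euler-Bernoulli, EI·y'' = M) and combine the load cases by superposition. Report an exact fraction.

Load 1 — triangular load w₀=-6 kN/m (0→w₀ over full span):
  R_A = 3w₀L/20 = 3·(-6)·4/20 = -18/5 kN
  M_A = w₀L²/30 = (-6)·4²/30 = -16/5 kN·m
  R_B = 7w₀L/20 = 7·(-6)·4/20 = -42/5 kN
  M_B = -w₀L²/20 = -(-6)·4²/20 = 24/5 kN·m
Load 2 — applied couple M₀=10 kN·m at a=8/3 m (b=L-a=4/3):
  R_A = 6M₀ab/L³ = 6·10·(8/3)·(4/3)/4³ = 10/3 kN
  M_A = M₀b(2a-b)/L² = 10·(4/3)·(2·(8/3)-(4/3))/4² = 10/3 kN·m
  R_B = -6M₀ab/L³ = -6·10·(8/3)·(4/3)/4³ = -10/3 kN
  M_B = M₀a(2b-a)/L² = 10·(8/3)·(2·(4/3)-(8/3))/4² = 0 kN·m
Load 3 — point force P=-9 kN at a=4/3 m (b=L-a=8/3):
  R_A = Pb²(3a+b)/L³ = (-9)·(8/3)²·(3·(4/3)+(8/3))/4³ = -20/3 kN
  M_A = Pab²/L² = (-9)·(4/3)·(8/3)²/4² = -16/3 kN·m
  R_B = Pa²(a+3b)/L³ = (-9)·(4/3)²·((4/3)+3·(8/3))/4³ = -7/3 kN
  M_B = -Pa²b/L² = -(-9)·(4/3)²·(8/3)/4² = 8/3 kN·m
Load 4 — applied couple M₀=-9 kN·m at a=3 m (b=L-a=1):
  R_A = 6M₀ab/L³ = 6·(-9)·3·1/4³ = -81/32 kN
  M_A = M₀b(2a-b)/L² = (-9)·1·(2·3-1)/4² = -45/16 kN·m
  R_B = -6M₀ab/L³ = -6·(-9)·3·1/4³ = 81/32 kN
  M_B = M₀a(2b-a)/L² = (-9)·3·(2·1-3)/4² = 27/16 kN·m
Superposition: R_A = -4543/480 kN, M_A = -641/80 kN·m, R_B = -5537/480 kN, M_B = 2197/240 kN·m

R_A = -4543/480 kN, M_A = -641/80 kN·m, R_B = -5537/480 kN, M_B = 2197/240 kN·m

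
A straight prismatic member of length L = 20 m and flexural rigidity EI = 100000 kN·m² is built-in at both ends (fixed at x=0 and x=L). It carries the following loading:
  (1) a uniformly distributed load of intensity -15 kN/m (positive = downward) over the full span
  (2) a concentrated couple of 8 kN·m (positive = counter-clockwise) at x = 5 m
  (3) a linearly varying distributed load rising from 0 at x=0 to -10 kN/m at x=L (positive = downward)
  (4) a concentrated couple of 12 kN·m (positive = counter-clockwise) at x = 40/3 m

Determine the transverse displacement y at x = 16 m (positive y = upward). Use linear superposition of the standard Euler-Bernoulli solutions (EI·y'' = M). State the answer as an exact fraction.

y(16) = 4403/125000 m

Load 1 — uniform load w=-15 kN/m over full span:
  y_1 = -wx²(L-x)²/(24EI) = -(-15)·16²·(20-16)²/(24·100000) = 16/625 m
Load 2 — applied couple M₀=8 kN·m at a=5 m (b=L-a=15):
  y_2 = (R_Ax³/6 - M_Ax²/2 - M₀(x-a)²/2)/EI  [x>a] with R_A=9/20, M_A=-3/2 = ((9/20)·16³/6 - (-3/2)·16²/2 - 8·(16-5)²/2)/100000 = 19/125000 m
Load 3 — triangular load w₀=-10 kN/m (0→w₀ over full span):
  y_3 = -w₀x²(L-x)²(x+2L)/(120LEI) = -(-10)·16²·(20-16)²·(16+2·20)/(120·20·100000) = 448/46875 m
Load 4 — applied couple M₀=12 kN·m at a=40/3 m (b=L-a=20/3):
  y_4 = (R_Ax³/6 - M_Ax²/2 - M₀(x-a)²/2)/EI  [x>a] with R_A=4/5, M_A=4 = ((4/5)·16³/6 - 4·16²/2 - 12·(16-(40/3))²/2)/100000 = -4/46875 m
Superposition: y = Σ y_i = 4403/125000 m ≈ 0.035224 m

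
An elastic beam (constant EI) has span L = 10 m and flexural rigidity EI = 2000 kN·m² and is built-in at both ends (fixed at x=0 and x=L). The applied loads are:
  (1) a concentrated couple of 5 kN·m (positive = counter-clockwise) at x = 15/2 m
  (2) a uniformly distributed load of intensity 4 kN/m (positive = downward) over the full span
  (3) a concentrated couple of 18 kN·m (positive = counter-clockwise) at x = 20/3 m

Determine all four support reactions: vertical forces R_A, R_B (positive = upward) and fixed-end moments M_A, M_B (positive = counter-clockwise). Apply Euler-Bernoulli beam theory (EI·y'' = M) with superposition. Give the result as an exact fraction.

R_A = 1837/80 kN, M_A = 1963/48 kN·m, R_B = 1363/80 kN, M_B = -1645/48 kN·m

Load 1 — applied couple M₀=5 kN·m at a=15/2 m (b=L-a=5/2):
  R_A = 6M₀ab/L³ = 6·5·(15/2)·(5/2)/10³ = 9/16 kN
  M_A = M₀b(2a-b)/L² = 5·(5/2)·(2·(15/2)-(5/2))/10² = 25/16 kN·m
  R_B = -6M₀ab/L³ = -6·5·(15/2)·(5/2)/10³ = -9/16 kN
  M_B = M₀a(2b-a)/L² = 5·(15/2)·(2·(5/2)-(15/2))/10² = -15/16 kN·m
Load 2 — uniform load w=4 kN/m over full span:
  R_A = wL/2 = 4·10/2 = 20 kN
  M_A = wL²/12 = 4·10²/12 = 100/3 kN·m
  R_B = wL/2 = 4·10/2 = 20 kN
  M_B = -wL²/12 = -4·10²/12 = -100/3 kN·m
Load 3 — applied couple M₀=18 kN·m at a=20/3 m (b=L-a=10/3):
  R_A = 6M₀ab/L³ = 6·18·(20/3)·(10/3)/10³ = 12/5 kN
  M_A = M₀b(2a-b)/L² = 18·(10/3)·(2·(20/3)-(10/3))/10² = 6 kN·m
  R_B = -6M₀ab/L³ = -6·18·(20/3)·(10/3)/10³ = -12/5 kN
  M_B = M₀a(2b-a)/L² = 18·(20/3)·(2·(10/3)-(20/3))/10² = 0 kN·m
Superposition: R_A = 1837/80 kN, M_A = 1963/48 kN·m, R_B = 1363/80 kN, M_B = -1645/48 kN·m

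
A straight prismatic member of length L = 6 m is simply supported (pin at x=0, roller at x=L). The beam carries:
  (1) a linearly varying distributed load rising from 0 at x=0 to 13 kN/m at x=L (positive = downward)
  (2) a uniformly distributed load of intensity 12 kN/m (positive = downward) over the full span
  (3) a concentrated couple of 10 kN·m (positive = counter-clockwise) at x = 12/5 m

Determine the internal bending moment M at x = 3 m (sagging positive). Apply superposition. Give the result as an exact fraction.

Load 1 — triangular load w₀=13 kN/m (0→w₀ over full span):
  M_1 = w₀Lx/6 - w₀x³/(6L) = 13·6·3/6 - 13·3³/(6·6) = 117/4 kN·m
Load 2 — uniform load w=12 kN/m over full span:
  M_2 = wx(L-x)/2 = 12·3·(6-3)/2 = 54 kN·m
Load 3 — applied couple M₀=10 kN·m at a=12/5 m (b=L-a=18/5):
  M_3 = M₀x/L - M₀  [x>a] = 10·3/6 - 10 = -5 kN·m
Superposition: M = Σ M_i = 313/4 kN·m ≈ 78.250000 kN·m

M(3) = 313/4 kN·m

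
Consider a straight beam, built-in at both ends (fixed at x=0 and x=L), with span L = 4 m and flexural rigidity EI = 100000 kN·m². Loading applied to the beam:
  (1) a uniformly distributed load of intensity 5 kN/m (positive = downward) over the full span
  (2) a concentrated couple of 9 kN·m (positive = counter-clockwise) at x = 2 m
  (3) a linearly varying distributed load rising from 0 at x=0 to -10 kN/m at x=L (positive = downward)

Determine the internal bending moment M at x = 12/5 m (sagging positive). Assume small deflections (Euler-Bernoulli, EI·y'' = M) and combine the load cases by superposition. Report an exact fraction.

M(12/5) = -1057/300 kN·m

Load 1 — uniform load w=5 kN/m over full span:
  M_1 = wLx/2 - wL²/12 - wx²/2 = 5·4·(12/5)/2 - 5·4²/12 - 5·(12/5)²/2 = 44/15 kN·m
Load 2 — applied couple M₀=9 kN·m at a=2 m (b=L-a=2):
  M_2 = R_Ax - M_A - M₀  [x>a] with R_A=27/8, M_A=9/4 = (27/8)·(12/5) - (9/4) - 9 = -63/20 kN·m
Load 3 — triangular load w₀=-10 kN/m (0→w₀ over full span):
  M_3 = 3w₀Lx/20 - w₀L²/30 - w₀x³/(6L) = 3·(-10)·4·(12/5)/20 - (-10)·4²/30 - (-10)·(12/5)³/(6·4) = -248/75 kN·m
Superposition: M = Σ M_i = -1057/300 kN·m ≈ -3.523333 kN·m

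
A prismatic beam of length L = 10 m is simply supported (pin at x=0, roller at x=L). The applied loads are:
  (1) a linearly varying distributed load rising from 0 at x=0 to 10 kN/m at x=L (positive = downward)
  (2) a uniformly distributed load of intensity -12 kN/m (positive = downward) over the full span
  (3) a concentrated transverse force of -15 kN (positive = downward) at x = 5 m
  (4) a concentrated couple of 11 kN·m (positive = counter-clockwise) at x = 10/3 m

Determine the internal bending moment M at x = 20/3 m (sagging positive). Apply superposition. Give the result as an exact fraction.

Load 1 — triangular load w₀=10 kN/m (0→w₀ over full span):
  M_1 = w₀Lx/6 - w₀x³/(6L) = 10·10·(20/3)/6 - 10·(20/3)³/(6·10) = 5000/81 kN·m
Load 2 — uniform load w=-12 kN/m over full span:
  M_2 = wx(L-x)/2 = (-12)·(20/3)·(10-(20/3))/2 = -400/3 kN·m
Load 3 — point force P=-15 kN at a=5 m (b=L-a=5):
  M_3 = Pa(L-x)/L  [x>a] = (-15)·5·(10-(20/3))/10 = -25 kN·m
Load 4 — applied couple M₀=11 kN·m at a=10/3 m (b=L-a=20/3):
  M_4 = M₀x/L - M₀  [x>a] = 11·(20/3)/10 - 11 = -11/3 kN·m
Superposition: M = Σ M_i = -8122/81 kN·m ≈ -100.271605 kN·m

M(20/3) = -8122/81 kN·m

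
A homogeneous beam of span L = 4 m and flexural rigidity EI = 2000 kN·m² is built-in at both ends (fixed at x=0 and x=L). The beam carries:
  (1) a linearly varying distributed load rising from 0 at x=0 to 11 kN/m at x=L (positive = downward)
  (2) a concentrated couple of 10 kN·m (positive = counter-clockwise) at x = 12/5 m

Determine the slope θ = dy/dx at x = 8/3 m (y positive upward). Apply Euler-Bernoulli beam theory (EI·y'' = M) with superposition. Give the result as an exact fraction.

θ(8/3) = 551/303750 rad

Load 1 — triangular load w₀=11 kN/m (0→w₀ over full span):
  θ_1 = -w₀(2x(L-x)(L-2x)(x+2L)+x²(L-x)²)/(120LEI) = -11·(2·(8/3)·(4-(8/3))·(4-2·(8/3))·((8/3)+2·4)+(8/3)²·(4-(8/3))²)/(120·4·2000) = 154/151875 rad
Load 2 — applied couple M₀=10 kN·m at a=12/5 m (b=L-a=8/5):
  θ_2 = (R_Ax²/2 - M_Ax - M₀(x-a))/EI  [x>a] with R_A=18/5, M_A=16/5 = ((18/5)·(8/3)²/2 - (16/5)·(8/3) - 10·((8/3)-(12/5)))/2000 = 1/1250 rad
Superposition: θ = Σ θ_i = 551/303750 rad ≈ 0.001814 rad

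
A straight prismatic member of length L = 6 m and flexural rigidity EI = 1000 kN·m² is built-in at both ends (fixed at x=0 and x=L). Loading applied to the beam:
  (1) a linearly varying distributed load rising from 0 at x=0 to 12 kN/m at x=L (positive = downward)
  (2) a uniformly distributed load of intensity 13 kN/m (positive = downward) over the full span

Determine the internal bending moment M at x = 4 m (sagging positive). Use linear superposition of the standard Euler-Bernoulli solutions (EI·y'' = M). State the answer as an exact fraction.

Load 1 — triangular load w₀=12 kN/m (0→w₀ over full span):
  M_1 = 3w₀Lx/20 - w₀L²/30 - w₀x³/(6L) = 3·12·6·4/20 - 12·6²/30 - 12·4³/(6·6) = 112/15 kN·m
Load 2 — uniform load w=13 kN/m over full span:
  M_2 = wLx/2 - wL²/12 - wx²/2 = 13·6·4/2 - 13·6²/12 - 13·4²/2 = 13 kN·m
Superposition: M = Σ M_i = 307/15 kN·m ≈ 20.466667 kN·m

M(4) = 307/15 kN·m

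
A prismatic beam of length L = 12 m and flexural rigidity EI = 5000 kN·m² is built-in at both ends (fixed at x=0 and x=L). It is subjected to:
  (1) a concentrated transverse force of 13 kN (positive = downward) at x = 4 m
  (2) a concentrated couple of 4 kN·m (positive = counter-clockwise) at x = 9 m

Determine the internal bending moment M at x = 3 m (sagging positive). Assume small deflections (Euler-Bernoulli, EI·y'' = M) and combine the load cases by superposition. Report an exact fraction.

Load 1 — point force P=13 kN at a=4 m (b=L-a=8):
  M_1 = Pb²(3a+b)x/L³ - Pab²/L²  [x≤a] = 13·8²·(3·4+8)·3/12³ - 13·4·8²/12² = 52/9 kN·m
Load 2 — applied couple M₀=4 kN·m at a=9 m (b=L-a=3):
  M_2 = R_Ax - M_A  [x≤a] with R_A=3/8, M_A=5/4 = (3/8)·3 - (5/4) = -1/8 kN·m
Superposition: M = Σ M_i = 407/72 kN·m ≈ 5.652778 kN·m

M(3) = 407/72 kN·m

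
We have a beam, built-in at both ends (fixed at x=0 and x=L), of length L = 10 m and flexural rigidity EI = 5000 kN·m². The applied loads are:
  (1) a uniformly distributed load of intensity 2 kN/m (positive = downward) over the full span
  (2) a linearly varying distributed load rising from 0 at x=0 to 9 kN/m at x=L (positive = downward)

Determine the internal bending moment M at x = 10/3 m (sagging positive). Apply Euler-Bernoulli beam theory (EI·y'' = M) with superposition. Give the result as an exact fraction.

M(10/3) = 15 kN·m

Load 1 — uniform load w=2 kN/m over full span:
  M_1 = wLx/2 - wL²/12 - wx²/2 = 2·10·(10/3)/2 - 2·10²/12 - 2·(10/3)²/2 = 50/9 kN·m
Load 2 — triangular load w₀=9 kN/m (0→w₀ over full span):
  M_2 = 3w₀Lx/20 - w₀L²/30 - w₀x³/(6L) = 3·9·10·(10/3)/20 - 9·10²/30 - 9·(10/3)³/(6·10) = 85/9 kN·m
Superposition: M = Σ M_i = 15 kN·m ≈ 15.000000 kN·m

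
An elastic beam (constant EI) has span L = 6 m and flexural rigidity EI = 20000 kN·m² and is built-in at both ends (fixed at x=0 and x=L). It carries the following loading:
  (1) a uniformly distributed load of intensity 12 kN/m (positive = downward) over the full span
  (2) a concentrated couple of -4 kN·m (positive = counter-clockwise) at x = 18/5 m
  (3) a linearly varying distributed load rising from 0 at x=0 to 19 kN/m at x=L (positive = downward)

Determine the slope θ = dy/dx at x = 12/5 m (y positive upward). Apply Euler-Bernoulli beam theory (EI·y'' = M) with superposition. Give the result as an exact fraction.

θ(12/5) = -3111/3125000 rad

Load 1 — uniform load w=12 kN/m over full span:
  θ_1 = -wx(L-x)(L-2x)/(12EI) = -12·(12/5)·(6-(12/5))·(6-2·(12/5))/(12·20000) = -81/156250 rad
Load 2 — applied couple M₀=-4 kN·m at a=18/5 m (b=L-a=12/5):
  θ_2 = (R_Ax²/2 - M_Ax)/EI  [x≤a] with R_A=-24/25, M_A=-32/25 = ((-24/25)·(12/5)²/2 - (-32/25)·(12/5))/20000 = 6/390625 rad
Load 3 — triangular load w₀=19 kN/m (0→w₀ over full span):
  θ_3 = -w₀(2x(L-x)(L-2x)(x+2L)+x²(L-x)²)/(120LEI) = -19·(2·(12/5)·(6-(12/5))·(6-2·(12/5))·((12/5)+2·6)+(12/5)²·(6-(12/5))²)/(120·6·20000) = -1539/3125000 rad
Superposition: θ = Σ θ_i = -3111/3125000 rad ≈ -0.000996 rad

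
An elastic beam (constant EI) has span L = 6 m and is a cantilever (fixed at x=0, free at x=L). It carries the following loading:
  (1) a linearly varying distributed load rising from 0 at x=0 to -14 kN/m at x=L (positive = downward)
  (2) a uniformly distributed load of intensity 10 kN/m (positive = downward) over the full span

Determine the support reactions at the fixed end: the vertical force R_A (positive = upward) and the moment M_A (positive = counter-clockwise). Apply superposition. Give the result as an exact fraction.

R_A = 18 kN, M_A = 12 kN·m

Load 1 — triangular load w₀=-14 kN/m (0→w₀ over full span):
  R_A = w₀L/2 = (-14)·6/2 = -42 kN
  M_A = w₀L²/3 = (-14)·6²/3 = -168 kN·m
Load 2 — uniform load w=10 kN/m over full span:
  R_A = wL = 10·6 = 60 kN
  M_A = wL²/2 = 10·6²/2 = 180 kN·m
Superposition: R_A = 18 kN, M_A = 12 kN·m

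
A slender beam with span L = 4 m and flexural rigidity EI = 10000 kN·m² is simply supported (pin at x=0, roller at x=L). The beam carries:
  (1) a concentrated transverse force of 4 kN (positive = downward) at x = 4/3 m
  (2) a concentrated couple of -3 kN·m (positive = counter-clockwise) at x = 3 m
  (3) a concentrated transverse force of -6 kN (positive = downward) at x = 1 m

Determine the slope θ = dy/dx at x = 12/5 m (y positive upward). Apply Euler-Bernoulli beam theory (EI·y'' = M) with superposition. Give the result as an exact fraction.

Load 1 — point force P=4 kN at a=4/3 m (b=L-a=8/3):
  θ_1 = -Pa(2L²-6Lx+3x²+a²)/(6LEI)  [x>a] = -4·(4/3)·(2·4²-6·4·(12/5)+3·(12/5)²+(4/3)²)/(6·4·10000) = 184/1265625 rad
Load 2 — applied couple M₀=-3 kN·m at a=3 m (b=L-a=1):
  θ_2 = (M₀x²/(2L)+C₁)/EI  [x≤a] with C₁=M₀(3b²-L²)/(6L)=13/8 = ((-3)·(12/5)²/(2·4)+(13/8))/10000 = -107/2000000 rad
Load 3 — point force P=-6 kN at a=1 m (b=L-a=3):
  θ_3 = -Pa(2L²-6Lx+3x²+a²)/(6LEI)  [x>a] = -(-6)·1·(2·4²-6·4·(12/5)+3·(12/5)²+1²)/(6·4·10000) = -183/1000000 rad
Superposition: θ = Σ θ_i = -14761/162000000 rad ≈ -0.000091 rad

θ(12/5) = -14761/162000000 rad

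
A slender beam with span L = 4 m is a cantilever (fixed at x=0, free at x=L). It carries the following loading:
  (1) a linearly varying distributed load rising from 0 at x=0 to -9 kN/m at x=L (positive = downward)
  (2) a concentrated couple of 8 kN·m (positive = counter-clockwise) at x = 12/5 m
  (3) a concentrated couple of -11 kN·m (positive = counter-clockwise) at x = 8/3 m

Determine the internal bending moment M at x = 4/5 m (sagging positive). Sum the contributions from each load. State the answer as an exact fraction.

M(4/5) = 3849/125 kN·m

Load 1 — triangular load w₀=-9 kN/m (0→w₀ over full span):
  M_1 = w₀Lx/2 - w₀L²/3 - w₀x³/(6L) = (-9)·4·(4/5)/2 - (-9)·4²/3 - (-9)·(4/5)³/(6·4) = 4224/125 kN·m
Load 2 — applied couple M₀=8 kN·m at a=12/5 m (b=L-a=8/5):
  M_2 = M₀  [x≤a] = 8 = 8 kN·m
Load 3 — applied couple M₀=-11 kN·m at a=8/3 m (b=L-a=4/3):
  M_3 = M₀  [x≤a] = (-11) = -11 kN·m
Superposition: M = Σ M_i = 3849/125 kN·m ≈ 30.792000 kN·m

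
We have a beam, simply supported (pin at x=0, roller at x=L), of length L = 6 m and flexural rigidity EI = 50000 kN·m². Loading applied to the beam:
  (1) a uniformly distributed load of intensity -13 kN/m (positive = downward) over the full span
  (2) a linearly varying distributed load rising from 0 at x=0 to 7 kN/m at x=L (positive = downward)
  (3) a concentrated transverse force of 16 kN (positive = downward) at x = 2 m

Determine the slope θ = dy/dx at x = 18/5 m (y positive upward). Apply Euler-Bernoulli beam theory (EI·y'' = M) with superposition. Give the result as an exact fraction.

Load 1 — uniform load w=-13 kN/m over full span:
  θ_1 = -w(L³-6Lx²+4x³)/(24EI) = -(-13)·(6³-6·6·(18/5)²+4·(18/5)³)/(24·50000) = -4329/6250000 rad
Load 2 — triangular load w₀=7 kN/m (0→w₀ over full span):
  θ_2 = -w₀(7L⁴-30L²x²+15x⁴)/(360LEI) = -7·(7·6⁴-30·6²·(18/5)²+15·(18/5)⁴)/(360·6·50000) = 609/3906250 rad
Load 3 — point force P=16 kN at a=2 m (b=L-a=4):
  θ_3 = -Pa(2L²-6Lx+3x²+a²)/(6LEI)  [x>a] = -16·2·(2·6²-6·6·(18/5)+3·(18/5)²+2²)/(6·6·50000) = 184/703125 rad
Superposition: θ = Σ θ_i = -77357/281250000 rad ≈ -0.000275 rad

θ(18/5) = -77357/281250000 rad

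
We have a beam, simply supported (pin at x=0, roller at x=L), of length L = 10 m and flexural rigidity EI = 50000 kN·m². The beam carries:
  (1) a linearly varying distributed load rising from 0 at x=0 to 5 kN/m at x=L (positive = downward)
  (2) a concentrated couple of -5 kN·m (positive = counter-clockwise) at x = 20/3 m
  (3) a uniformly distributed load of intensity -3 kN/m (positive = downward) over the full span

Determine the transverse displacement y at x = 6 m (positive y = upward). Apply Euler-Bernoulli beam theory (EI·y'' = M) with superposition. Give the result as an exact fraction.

Load 1 — triangular load w₀=5 kN/m (0→w₀ over full span):
  y_1 = -w₀x(7L⁴-10L²x²+3x⁴)/(360LEI) = -5·6·(7·10⁴-10·10²·6²+3·6⁴)/(360·10·50000) = -296/46875 m
Load 2 — applied couple M₀=-5 kN·m at a=20/3 m (b=L-a=10/3):
  y_2 = (M₀x³/(6L)+C₁x)/EI  [x≤a] with C₁=M₀(3b²-L²)/(6L)=50/9 = ((-5)·6³/(6·10)+(50/9)·6)/50000 = 23/75000 m
Load 3 — uniform load w=-3 kN/m over full span:
  y_3 = -wx(L³-2Lx²+x³)/(24EI) = -(-3)·6·(10³-2·10·6²+6³)/(24·50000) = 93/12500 m
Superposition: y = Σ y_i = 179/125000 m ≈ 0.001432 m

y(6) = 179/125000 m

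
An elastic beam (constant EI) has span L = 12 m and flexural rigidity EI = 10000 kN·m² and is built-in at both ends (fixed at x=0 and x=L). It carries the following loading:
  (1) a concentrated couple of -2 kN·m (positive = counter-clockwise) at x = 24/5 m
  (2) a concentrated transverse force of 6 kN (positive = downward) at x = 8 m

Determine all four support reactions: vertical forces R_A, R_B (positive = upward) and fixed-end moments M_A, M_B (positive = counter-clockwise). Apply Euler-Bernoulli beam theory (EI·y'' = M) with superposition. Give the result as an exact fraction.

Load 1 — applied couple M₀=-2 kN·m at a=24/5 m (b=L-a=36/5):
  R_A = 6M₀ab/L³ = 6·(-2)·(24/5)·(36/5)/12³ = -6/25 kN
  M_A = M₀b(2a-b)/L² = (-2)·(36/5)·(2·(24/5)-(36/5))/12² = -6/25 kN·m
  R_B = -6M₀ab/L³ = -6·(-2)·(24/5)·(36/5)/12³ = 6/25 kN
  M_B = M₀a(2b-a)/L² = (-2)·(24/5)·(2·(36/5)-(24/5))/12² = -16/25 kN·m
Load 2 — point force P=6 kN at a=8 m (b=L-a=4):
  R_A = Pb²(3a+b)/L³ = 6·4²·(3·8+4)/12³ = 14/9 kN
  M_A = Pab²/L² = 6·8·4²/12² = 16/3 kN·m
  R_B = Pa²(a+3b)/L³ = 6·8²·(8+3·4)/12³ = 40/9 kN
  M_B = -Pa²b/L² = -6·8²·4/12² = -32/3 kN·m
Superposition: R_A = 296/225 kN, M_A = 382/75 kN·m, R_B = 1054/225 kN, M_B = -848/75 kN·m

R_A = 296/225 kN, M_A = 382/75 kN·m, R_B = 1054/225 kN, M_B = -848/75 kN·m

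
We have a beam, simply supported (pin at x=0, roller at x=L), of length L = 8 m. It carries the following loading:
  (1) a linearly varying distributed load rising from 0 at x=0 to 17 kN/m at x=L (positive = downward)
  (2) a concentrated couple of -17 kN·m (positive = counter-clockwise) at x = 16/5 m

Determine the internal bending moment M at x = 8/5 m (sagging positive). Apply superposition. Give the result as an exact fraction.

M(8/5) = 3927/125 kN·m

Load 1 — triangular load w₀=17 kN/m (0→w₀ over full span):
  M_1 = w₀Lx/6 - w₀x³/(6L) = 17·8·(8/5)/6 - 17·(8/5)³/(6·8) = 4352/125 kN·m
Load 2 — applied couple M₀=-17 kN·m at a=16/5 m (b=L-a=24/5):
  M_2 = M₀x/L  [x≤a] = (-17)·(8/5)/8 = -17/5 kN·m
Superposition: M = Σ M_i = 3927/125 kN·m ≈ 31.416000 kN·m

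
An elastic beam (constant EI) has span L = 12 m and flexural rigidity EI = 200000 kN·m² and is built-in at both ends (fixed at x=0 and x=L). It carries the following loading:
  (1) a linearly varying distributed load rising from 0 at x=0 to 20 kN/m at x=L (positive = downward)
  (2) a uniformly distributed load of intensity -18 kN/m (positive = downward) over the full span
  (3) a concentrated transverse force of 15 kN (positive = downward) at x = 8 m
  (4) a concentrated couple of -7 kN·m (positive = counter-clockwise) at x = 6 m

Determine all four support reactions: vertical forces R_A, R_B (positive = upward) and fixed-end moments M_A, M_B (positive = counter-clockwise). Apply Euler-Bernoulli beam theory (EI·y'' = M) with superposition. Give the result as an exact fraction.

R_A = -4967/72 kN, M_A = -1301/12 kN·m, R_B = -865/72 kN, M_B = 523/12 kN·m

Load 1 — triangular load w₀=20 kN/m (0→w₀ over full span):
  R_A = 3w₀L/20 = 3·20·12/20 = 36 kN
  M_A = w₀L²/30 = 20·12²/30 = 96 kN·m
  R_B = 7w₀L/20 = 7·20·12/20 = 84 kN
  M_B = -w₀L²/20 = -20·12²/20 = -144 kN·m
Load 2 — uniform load w=-18 kN/m over full span:
  R_A = wL/2 = (-18)·12/2 = -108 kN
  M_A = wL²/12 = (-18)·12²/12 = -216 kN·m
  R_B = wL/2 = (-18)·12/2 = -108 kN
  M_B = -wL²/12 = -(-18)·12²/12 = 216 kN·m
Load 3 — point force P=15 kN at a=8 m (b=L-a=4):
  R_A = Pb²(3a+b)/L³ = 15·4²·(3·8+4)/12³ = 35/9 kN
  M_A = Pab²/L² = 15·8·4²/12² = 40/3 kN·m
  R_B = Pa²(a+3b)/L³ = 15·8²·(8+3·4)/12³ = 100/9 kN
  M_B = -Pa²b/L² = -15·8²·4/12² = -80/3 kN·m
Load 4 — applied couple M₀=-7 kN·m at a=6 m (b=L-a=6):
  R_A = 6M₀ab/L³ = 6·(-7)·6·6/12³ = -7/8 kN
  M_A = M₀b(2a-b)/L² = (-7)·6·(2·6-6)/12² = -7/4 kN·m
  R_B = -6M₀ab/L³ = -6·(-7)·6·6/12³ = 7/8 kN
  M_B = M₀a(2b-a)/L² = (-7)·6·(2·6-6)/12² = -7/4 kN·m
Superposition: R_A = -4967/72 kN, M_A = -1301/12 kN·m, R_B = -865/72 kN, M_B = 523/12 kN·m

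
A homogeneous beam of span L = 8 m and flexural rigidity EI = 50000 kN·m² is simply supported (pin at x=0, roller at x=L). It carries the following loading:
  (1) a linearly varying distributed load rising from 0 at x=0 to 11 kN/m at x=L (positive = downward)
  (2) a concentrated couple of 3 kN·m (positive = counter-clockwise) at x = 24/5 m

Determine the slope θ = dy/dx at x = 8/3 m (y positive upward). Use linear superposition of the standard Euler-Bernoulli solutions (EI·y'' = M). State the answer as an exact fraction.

Load 1 — triangular load w₀=11 kN/m (0→w₀ over full span):
  θ_1 = -w₀(7L⁴-30L²x²+15x⁴)/(360LEI) = -11·(7·8⁴-30·8²·(8/3)²+15·(8/3)⁴)/(360·8·50000) = -4576/3796875 rad
Load 2 — applied couple M₀=3 kN·m at a=24/5 m (b=L-a=16/5):
  θ_2 = (M₀x²/(2L)+C₁)/EI  [x≤a] with C₁=M₀(3b²-L²)/(6L)=-52/25 = (3·(8/3)²/(2·8)+(-52/25))/50000 = -7/468750 rad
Superposition: θ = Σ θ_i = -46327/37968750 rad ≈ -0.001220 rad

θ(8/3) = -46327/37968750 rad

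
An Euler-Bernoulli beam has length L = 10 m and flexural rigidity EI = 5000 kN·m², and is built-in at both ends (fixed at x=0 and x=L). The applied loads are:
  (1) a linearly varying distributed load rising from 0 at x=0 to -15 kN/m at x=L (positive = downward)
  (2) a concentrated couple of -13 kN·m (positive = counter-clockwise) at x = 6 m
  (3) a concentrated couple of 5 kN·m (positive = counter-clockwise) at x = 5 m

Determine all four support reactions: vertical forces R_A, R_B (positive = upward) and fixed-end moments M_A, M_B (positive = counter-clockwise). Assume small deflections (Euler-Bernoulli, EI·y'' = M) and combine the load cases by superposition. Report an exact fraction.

R_A = -11811/500 kN, M_A = -5291/100 kN·m, R_B = -25689/500 kN, M_B = 7469/100 kN·m

Load 1 — triangular load w₀=-15 kN/m (0→w₀ over full span):
  R_A = 3w₀L/20 = 3·(-15)·10/20 = -45/2 kN
  M_A = w₀L²/30 = (-15)·10²/30 = -50 kN·m
  R_B = 7w₀L/20 = 7·(-15)·10/20 = -105/2 kN
  M_B = -w₀L²/20 = -(-15)·10²/20 = 75 kN·m
Load 2 — applied couple M₀=-13 kN·m at a=6 m (b=L-a=4):
  R_A = 6M₀ab/L³ = 6·(-13)·6·4/10³ = -234/125 kN
  M_A = M₀b(2a-b)/L² = (-13)·4·(2·6-4)/10² = -104/25 kN·m
  R_B = -6M₀ab/L³ = -6·(-13)·6·4/10³ = 234/125 kN
  M_B = M₀a(2b-a)/L² = (-13)·6·(2·4-6)/10² = -39/25 kN·m
Load 3 — applied couple M₀=5 kN·m at a=5 m (b=L-a=5):
  R_A = 6M₀ab/L³ = 6·5·5·5/10³ = 3/4 kN
  M_A = M₀b(2a-b)/L² = 5·5·(2·5-5)/10² = 5/4 kN·m
  R_B = -6M₀ab/L³ = -6·5·5·5/10³ = -3/4 kN
  M_B = M₀a(2b-a)/L² = 5·5·(2·5-5)/10² = 5/4 kN·m
Superposition: R_A = -11811/500 kN, M_A = -5291/100 kN·m, R_B = -25689/500 kN, M_B = 7469/100 kN·m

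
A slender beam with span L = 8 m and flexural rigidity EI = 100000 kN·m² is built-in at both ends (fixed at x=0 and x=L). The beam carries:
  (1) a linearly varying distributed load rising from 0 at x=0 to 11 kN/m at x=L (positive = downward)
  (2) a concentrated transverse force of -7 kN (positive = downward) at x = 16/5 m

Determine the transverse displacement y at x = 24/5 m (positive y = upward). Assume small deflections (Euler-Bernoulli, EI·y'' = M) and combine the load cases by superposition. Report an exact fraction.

Load 1 — triangular load w₀=11 kN/m (0→w₀ over full span):
  y_1 = -w₀x²(L-x)²(x+2L)/(120LEI) = -11·(24/5)²·(8-(24/5))²·((24/5)+2·8)/(120·8·100000) = -27456/48828125 m
Load 2 — point force P=-7 kN at a=16/5 m (b=L-a=24/5):
  y_2 = -Pa²(L-x)²(3bL-(3b+a)(L-x))/(6L³EI)  [x>a] = -(-7)·(16/5)²·(8-(24/5))²·(3·(24/5)·8-(3·(24/5)+(16/5))·(8-(24/5)))/(6·8³·100000) = 20608/146484375 m
Superposition: y = Σ y_i = -12352/29296875 m ≈ -0.000422 m

y(24/5) = -12352/29296875 m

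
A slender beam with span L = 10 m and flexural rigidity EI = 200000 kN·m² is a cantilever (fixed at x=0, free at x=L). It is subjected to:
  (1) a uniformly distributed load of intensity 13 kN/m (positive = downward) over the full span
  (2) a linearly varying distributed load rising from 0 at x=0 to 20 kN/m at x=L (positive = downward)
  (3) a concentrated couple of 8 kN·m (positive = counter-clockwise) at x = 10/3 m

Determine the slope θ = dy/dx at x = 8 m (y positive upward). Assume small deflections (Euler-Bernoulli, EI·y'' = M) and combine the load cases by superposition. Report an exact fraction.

θ(8) = -431/18750 rad

Load 1 — uniform load w=13 kN/m over full span:
  θ_1 = -wx(x²-3Lx+3L²)/(6EI) = -13·8·(8²-3·10·8+3·10²)/(6·200000) = -403/37500 rad
Load 2 — triangular load w₀=20 kN/m (0→w₀ over full span):
  θ_2 = (w₀Lx²/4-w₀L²x/3-w₀x⁴/(24L))/EI = (20·10·8²/4-20·10²·8/3-20·8⁴/(24·10))/200000 = -116/9375 rad
Load 3 — applied couple M₀=8 kN·m at a=10/3 m (b=L-a=20/3):
  θ_3 = M₀a/EI  [x>a] = 8·(10/3)/200000 = 1/7500 rad
Superposition: θ = Σ θ_i = -431/18750 rad ≈ -0.022987 rad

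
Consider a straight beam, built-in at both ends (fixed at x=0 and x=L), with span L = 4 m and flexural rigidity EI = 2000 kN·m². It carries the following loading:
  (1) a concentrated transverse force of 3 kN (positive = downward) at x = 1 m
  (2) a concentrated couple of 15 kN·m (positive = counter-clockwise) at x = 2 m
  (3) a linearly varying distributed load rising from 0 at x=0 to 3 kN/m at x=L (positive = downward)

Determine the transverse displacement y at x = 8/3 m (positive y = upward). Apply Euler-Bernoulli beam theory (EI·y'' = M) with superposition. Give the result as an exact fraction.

y(8/3) = -113/4860000 m

Load 1 — point force P=3 kN at a=1 m (b=L-a=3):
  y_1 = -Pa²(L-x)²(3bL-(3b+a)(L-x))/(6L³EI)  [x>a] = -3·1²·(4-(8/3))²·(3·3·4-(3·3+1)·(4-(8/3)))/(6·4³·2000) = -17/108000 m
Load 2 — applied couple M₀=15 kN·m at a=2 m (b=L-a=2):
  y_2 = (R_Ax³/6 - M_Ax²/2 - M₀(x-a)²/2)/EI  [x>a] with R_A=45/8, M_A=15/4 = ((45/8)·(8/3)³/6 - (15/4)·(8/3)²/2 - 15·((8/3)-2)²/2)/2000 = 1/1800 m
Load 3 — triangular load w₀=3 kN/m (0→w₀ over full span):
  y_3 = -w₀x²(L-x)²(x+2L)/(120LEI) = -3·(8/3)²·(4-(8/3))²·((8/3)+2·4)/(120·4·2000) = -64/151875 m
Superposition: y = Σ y_i = -113/4860000 m ≈ -0.000023 m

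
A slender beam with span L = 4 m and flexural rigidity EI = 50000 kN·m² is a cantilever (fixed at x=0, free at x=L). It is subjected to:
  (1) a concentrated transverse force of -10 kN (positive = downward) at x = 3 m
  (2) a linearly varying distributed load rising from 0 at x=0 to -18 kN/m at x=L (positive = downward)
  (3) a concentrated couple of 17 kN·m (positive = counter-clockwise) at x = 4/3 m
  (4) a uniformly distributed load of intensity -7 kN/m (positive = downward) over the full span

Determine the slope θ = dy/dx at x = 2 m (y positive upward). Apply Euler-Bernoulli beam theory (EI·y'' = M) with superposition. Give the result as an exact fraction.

θ(2) = 251/50000 rad

Load 1 — point force P=-10 kN at a=3 m (b=L-a=1):
  θ_1 = -Px(2a-x)/(2EI)  [x≤a] = -(-10)·2·(2·3-2)/(2·50000) = 1/1250 rad
Load 2 — triangular load w₀=-18 kN/m (0→w₀ over full span):
  θ_2 = (w₀Lx²/4-w₀L²x/3-w₀x⁴/(24L))/EI = ((-18)·4·2²/4-(-18)·4²·2/3-(-18)·2⁴/(24·4))/50000 = 123/50000 rad
Load 3 — applied couple M₀=17 kN·m at a=4/3 m (b=L-a=8/3):
  θ_3 = M₀a/EI  [x>a] = 17·(4/3)/50000 = 17/37500 rad
Load 4 — uniform load w=-7 kN/m over full span:
  θ_4 = -wx(x²-3Lx+3L²)/(6EI) = -(-7)·2·(2²-3·4·2+3·4²)/(6·50000) = 49/37500 rad
Superposition: θ = Σ θ_i = 251/50000 rad ≈ 0.005020 rad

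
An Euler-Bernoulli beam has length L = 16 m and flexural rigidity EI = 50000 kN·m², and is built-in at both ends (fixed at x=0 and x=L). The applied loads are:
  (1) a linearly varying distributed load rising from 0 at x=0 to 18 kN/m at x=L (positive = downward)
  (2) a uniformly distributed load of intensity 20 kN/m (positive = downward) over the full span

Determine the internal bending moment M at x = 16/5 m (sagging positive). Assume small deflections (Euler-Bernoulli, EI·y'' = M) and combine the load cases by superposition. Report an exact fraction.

M(16/5) = -14464/375 kN·m

Load 1 — triangular load w₀=18 kN/m (0→w₀ over full span):
  M_1 = 3w₀Lx/20 - w₀L²/30 - w₀x³/(6L) = 3·18·16·(16/5)/20 - 18·16²/30 - 18·(16/5)³/(6·16) = -2688/125 kN·m
Load 2 — uniform load w=20 kN/m over full span:
  M_2 = wLx/2 - wL²/12 - wx²/2 = 20·16·(16/5)/2 - 20·16²/12 - 20·(16/5)²/2 = -256/15 kN·m
Superposition: M = Σ M_i = -14464/375 kN·m ≈ -38.570667 kN·m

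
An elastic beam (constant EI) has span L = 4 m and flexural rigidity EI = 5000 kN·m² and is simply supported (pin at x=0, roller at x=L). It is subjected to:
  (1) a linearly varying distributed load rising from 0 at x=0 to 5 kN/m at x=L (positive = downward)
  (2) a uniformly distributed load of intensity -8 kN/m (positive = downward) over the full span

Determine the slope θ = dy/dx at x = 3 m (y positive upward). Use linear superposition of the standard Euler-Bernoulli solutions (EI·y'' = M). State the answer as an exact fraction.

θ(3) = -2911/1440000 rad

Load 1 — triangular load w₀=5 kN/m (0→w₀ over full span):
  θ_1 = -w₀(7L⁴-30L²x²+15x⁴)/(360LEI) = -5·(7·4⁴-30·4²·3²+15·3⁴)/(360·4·5000) = 1313/1440000 rad
Load 2 — uniform load w=-8 kN/m over full span:
  θ_2 = -w(L³-6Lx²+4x³)/(24EI) = -(-8)·(4³-6·4·3²+4·3³)/(24·5000) = -11/3750 rad
Superposition: θ = Σ θ_i = -2911/1440000 rad ≈ -0.002022 rad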